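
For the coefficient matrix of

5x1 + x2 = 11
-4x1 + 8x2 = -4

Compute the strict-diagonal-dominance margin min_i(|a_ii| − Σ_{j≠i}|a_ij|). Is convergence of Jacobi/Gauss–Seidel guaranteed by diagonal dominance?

4

row 1: |5| − (1) = 4
row 2: |8| − (4) = 4
minimum over rows = 4 → strictly diagonally dominant (convergence guaranteed)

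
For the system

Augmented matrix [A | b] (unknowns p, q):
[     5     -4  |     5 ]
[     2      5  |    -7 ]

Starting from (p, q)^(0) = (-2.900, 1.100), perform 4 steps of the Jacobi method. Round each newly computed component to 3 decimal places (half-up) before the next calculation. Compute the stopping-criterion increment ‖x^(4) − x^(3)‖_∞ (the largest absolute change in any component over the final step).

0.612

Iteration 1:
  p = (5 - (-4)·1.100) / (5) = 1.880
  q = (-7 - (2)·-2.900) / (5) = -0.240
Iteration 2:
  p = (5 - (-4)·-0.240) / (5) = 0.808
  q = (-7 - (2)·1.880) / (5) = -2.152
Iteration 3:
  p = (5 - (-4)·-2.152) / (5) = -0.722
  q = (-7 - (2)·0.808) / (5) = -1.723
Iteration 4:
  p = (5 - (-4)·-1.723) / (5) = -0.378
  q = (-7 - (2)·-0.722) / (5) = -1.111
Change: (0.344, 0.612) → max |·| = 0.612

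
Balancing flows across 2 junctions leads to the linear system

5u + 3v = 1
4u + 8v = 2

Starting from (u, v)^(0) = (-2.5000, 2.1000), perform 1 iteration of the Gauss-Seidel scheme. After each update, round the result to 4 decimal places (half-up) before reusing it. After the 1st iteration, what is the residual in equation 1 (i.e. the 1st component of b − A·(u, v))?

Iteration 1:
  u = (1 - (3)·2.1000) / (5) = -1.0600
  v = (2 - (4)·-1.0600) / (8) = 0.7800
Residual b − A·x = (3.9600, 0.0000)

3.9600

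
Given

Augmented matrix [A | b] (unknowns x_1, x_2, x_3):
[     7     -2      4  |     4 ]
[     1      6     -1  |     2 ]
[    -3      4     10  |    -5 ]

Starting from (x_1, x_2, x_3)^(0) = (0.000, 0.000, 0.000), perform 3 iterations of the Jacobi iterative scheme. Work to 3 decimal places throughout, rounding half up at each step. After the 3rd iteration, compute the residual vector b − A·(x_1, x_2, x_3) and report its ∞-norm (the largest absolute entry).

Iteration 1:
  x_1 = (4 - (-2)·0.000 - (4)·0.000) / (7) = 0.571
  x_2 = (2 - (1)·0.000 - (-1)·0.000) / (6) = 0.333
  x_3 = (-5 - (-3)·0.000 - (4)·0.000) / (10) = -0.500
Iteration 2:
  x_1 = (4 - (-2)·0.333 - (4)·-0.500) / (7) = 0.952
  x_2 = (2 - (1)·0.571 - (-1)·-0.500) / (6) = 0.155
  x_3 = (-5 - (-3)·0.571 - (4)·0.333) / (10) = -0.462
Iteration 3:
  x_1 = (4 - (-2)·0.155 - (4)·-0.462) / (7) = 0.880
  x_2 = (2 - (1)·0.952 - (-1)·-0.462) / (6) = 0.098
  x_3 = (-5 - (-3)·0.952 - (4)·0.155) / (10) = -0.276
Residual b − A·x = (-0.860, 0.256, 0.008); ∞-norm = 0.860

0.860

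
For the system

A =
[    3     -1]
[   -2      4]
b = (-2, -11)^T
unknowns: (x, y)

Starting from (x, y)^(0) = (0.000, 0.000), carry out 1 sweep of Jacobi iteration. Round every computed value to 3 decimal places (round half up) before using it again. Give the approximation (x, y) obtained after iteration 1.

(-0.667, -2.750)

Iteration 1:
  x = (-2 - (-1)·0.000) / (3) = -0.667
  y = (-11 - (-2)·0.000) / (4) = -2.750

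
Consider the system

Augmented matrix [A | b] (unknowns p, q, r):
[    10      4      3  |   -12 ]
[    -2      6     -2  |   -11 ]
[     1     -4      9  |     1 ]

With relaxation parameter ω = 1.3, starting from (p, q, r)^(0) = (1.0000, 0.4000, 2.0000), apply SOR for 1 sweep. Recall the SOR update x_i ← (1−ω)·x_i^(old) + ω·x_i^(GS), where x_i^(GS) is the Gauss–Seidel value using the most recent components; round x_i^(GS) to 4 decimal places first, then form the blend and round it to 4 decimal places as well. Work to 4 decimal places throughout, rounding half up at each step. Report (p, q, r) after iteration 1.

Iteration 1:
  p: GS value = (-12 - (4)·0.4000 - (3)·2.0000) / (10) = -1.9600;  p ← (1−ω)·1.0000 + ω·-1.9600 = -2.8480
  q: GS value = (-11 - (-2)·-2.8480 - (-2)·2.0000) / (6) = -2.1160;  q ← (1−ω)·0.4000 + ω·-2.1160 = -2.8708
  r: GS value = (1 - (1)·-2.8480 - (-4)·-2.8708) / (9) = -0.8484;  r ← (1−ω)·2.0000 + ω·-0.8484 = -1.7029

(-2.8480, -2.8708, -1.7029)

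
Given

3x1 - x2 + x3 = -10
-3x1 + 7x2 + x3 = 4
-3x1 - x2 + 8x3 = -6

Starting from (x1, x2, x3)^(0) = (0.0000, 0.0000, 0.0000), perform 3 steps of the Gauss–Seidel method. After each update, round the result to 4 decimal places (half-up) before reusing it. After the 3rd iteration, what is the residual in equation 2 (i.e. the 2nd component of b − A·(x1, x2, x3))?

-0.0339

Iteration 1:
  x1 = (-10 - (-1)·0.0000 - (1)·0.0000) / (3) = -3.3333
  x2 = (4 - (-3)·-3.3333 - (1)·0.0000) / (7) = -0.8571
  x3 = (-6 - (-3)·-3.3333 - (-1)·-0.8571) / (8) = -2.1071
Iteration 2:
  x1 = (-10 - (-1)·-0.8571 - (1)·-2.1071) / (3) = -2.9167
  x2 = (4 - (-3)·-2.9167 - (1)·-2.1071) / (7) = -0.3776
  x3 = (-6 - (-3)·-2.9167 - (-1)·-0.3776) / (8) = -1.8910
Iteration 3:
  x1 = (-10 - (-1)·-0.3776 - (1)·-1.8910) / (3) = -2.8289
  x2 = (4 - (-3)·-2.8289 - (1)·-1.8910) / (7) = -0.3708
  x3 = (-6 - (-3)·-2.8289 - (-1)·-0.3708) / (8) = -1.8572
Residual b − A·x = (-0.0269, -0.0339, 0.0001)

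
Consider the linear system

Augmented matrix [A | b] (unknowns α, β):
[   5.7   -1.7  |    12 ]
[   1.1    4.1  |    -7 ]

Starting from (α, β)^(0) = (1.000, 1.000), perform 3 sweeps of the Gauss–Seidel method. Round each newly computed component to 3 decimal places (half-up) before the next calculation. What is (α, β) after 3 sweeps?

(1.484, -2.105)

Iteration 1:
  α = (12 - (-1.7)·1.000) / (5.7) = 2.404
  β = (-7 - (1.1)·2.404) / (4.1) = -2.352
Iteration 2:
  α = (12 - (-1.7)·-2.352) / (5.7) = 1.404
  β = (-7 - (1.1)·1.404) / (4.1) = -2.084
Iteration 3:
  α = (12 - (-1.7)·-2.084) / (5.7) = 1.484
  β = (-7 - (1.1)·1.484) / (4.1) = -2.105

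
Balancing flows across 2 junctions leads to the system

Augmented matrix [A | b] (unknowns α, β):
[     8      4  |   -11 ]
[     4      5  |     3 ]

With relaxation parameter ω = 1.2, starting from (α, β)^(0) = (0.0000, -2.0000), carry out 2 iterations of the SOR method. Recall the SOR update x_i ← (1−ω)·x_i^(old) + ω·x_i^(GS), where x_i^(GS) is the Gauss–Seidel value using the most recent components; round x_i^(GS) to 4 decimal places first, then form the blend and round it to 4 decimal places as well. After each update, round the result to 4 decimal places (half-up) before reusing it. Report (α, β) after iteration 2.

Iteration 1:
  α: GS value = (-11 - (4)·-2.0000) / (8) = -0.3750;  α ← (1−ω)·0.0000 + ω·-0.3750 = -0.4500
  β: GS value = (3 - (4)·-0.4500) / (5) = 0.9600;  β ← (1−ω)·-2.0000 + ω·0.9600 = 1.5520
Iteration 2:
  α: GS value = (-11 - (4)·1.5520) / (8) = -2.1510;  α ← (1−ω)·-0.4500 + ω·-2.1510 = -2.4912
  β: GS value = (3 - (4)·-2.4912) / (5) = 2.5930;  β ← (1−ω)·1.5520 + ω·2.5930 = 2.8012

(-2.4912, 2.8012)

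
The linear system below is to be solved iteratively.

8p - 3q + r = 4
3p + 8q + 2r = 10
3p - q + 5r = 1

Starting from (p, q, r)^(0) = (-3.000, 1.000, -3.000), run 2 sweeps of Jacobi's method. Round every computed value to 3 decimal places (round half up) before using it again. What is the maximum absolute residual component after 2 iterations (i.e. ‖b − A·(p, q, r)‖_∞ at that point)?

Iteration 1:
  p = (4 - (-3)·1.000 - (1)·-3.000) / (8) = 1.250
  q = (10 - (3)·-3.000 - (2)·-3.000) / (8) = 3.125
  r = (1 - (3)·-3.000 - (-1)·1.000) / (5) = 2.200
Iteration 2:
  p = (4 - (-3)·3.125 - (1)·2.200) / (8) = 1.397
  q = (10 - (3)·1.250 - (2)·2.200) / (8) = 0.231
  r = (1 - (3)·1.250 - (-1)·3.125) / (5) = 0.075
Residual b − A·x = (-6.558, 3.811, -3.335); ∞-norm = 6.558

6.558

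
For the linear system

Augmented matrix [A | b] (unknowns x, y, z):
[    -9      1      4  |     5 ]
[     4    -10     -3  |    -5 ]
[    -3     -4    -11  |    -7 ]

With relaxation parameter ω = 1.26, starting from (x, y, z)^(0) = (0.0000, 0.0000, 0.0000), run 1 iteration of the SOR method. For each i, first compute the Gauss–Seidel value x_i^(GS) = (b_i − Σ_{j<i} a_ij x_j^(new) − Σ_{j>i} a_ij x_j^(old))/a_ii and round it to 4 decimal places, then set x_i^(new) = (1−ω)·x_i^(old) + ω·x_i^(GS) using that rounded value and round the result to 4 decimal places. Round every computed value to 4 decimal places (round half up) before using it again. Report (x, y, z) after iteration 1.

(-0.7001, 0.2772, 0.9154)

Iteration 1:
  x: GS value = (5 - (1)·0.0000 - (4)·0.0000) / (-9) = -0.5556;  x ← (1−ω)·0.0000 + ω·-0.5556 = -0.7001
  y: GS value = (-5 - (4)·-0.7001 - (-3)·0.0000) / (-10) = 0.2200;  y ← (1−ω)·0.0000 + ω·0.2200 = 0.2772
  z: GS value = (-7 - (-3)·-0.7001 - (-4)·0.2772) / (-11) = 0.7265;  z ← (1−ω)·0.0000 + ω·0.7265 = 0.9154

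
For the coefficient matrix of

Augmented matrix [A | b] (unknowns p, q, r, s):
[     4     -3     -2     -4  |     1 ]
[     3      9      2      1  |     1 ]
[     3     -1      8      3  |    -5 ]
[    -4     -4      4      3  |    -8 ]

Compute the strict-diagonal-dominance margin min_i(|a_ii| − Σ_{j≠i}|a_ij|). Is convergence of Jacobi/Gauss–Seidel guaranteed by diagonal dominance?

row 1: |4| − (3+2+4) = -5
row 2: |9| − (3+2+1) = 3
row 3: |8| − (3+1+3) = 1
row 4: |3| − (4+4+4) = -9
minimum over rows = -9 → not strictly diagonally dominant

-9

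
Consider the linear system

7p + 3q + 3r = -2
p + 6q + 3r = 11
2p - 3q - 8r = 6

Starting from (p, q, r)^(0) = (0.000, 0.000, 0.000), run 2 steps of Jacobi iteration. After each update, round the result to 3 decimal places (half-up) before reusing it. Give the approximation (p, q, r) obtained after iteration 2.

(-0.750, 2.256, -1.509)

Iteration 1:
  p = (-2 - (3)·0.000 - (3)·0.000) / (7) = -0.286
  q = (11 - (1)·0.000 - (3)·0.000) / (6) = 1.833
  r = (6 - (2)·0.000 - (-3)·0.000) / (-8) = -0.750
Iteration 2:
  p = (-2 - (3)·1.833 - (3)·-0.750) / (7) = -0.750
  q = (11 - (1)·-0.286 - (3)·-0.750) / (6) = 2.256
  r = (6 - (2)·-0.286 - (-3)·1.833) / (-8) = -1.509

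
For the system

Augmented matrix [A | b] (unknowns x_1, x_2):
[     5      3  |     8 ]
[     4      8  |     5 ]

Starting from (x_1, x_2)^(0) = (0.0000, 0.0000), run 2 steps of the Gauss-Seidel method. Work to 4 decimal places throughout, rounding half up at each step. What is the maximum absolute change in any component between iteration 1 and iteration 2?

0.1050

Iteration 1:
  x_1 = (8 - (3)·0.0000) / (5) = 1.6000
  x_2 = (5 - (4)·1.6000) / (8) = -0.1750
Iteration 2:
  x_1 = (8 - (3)·-0.1750) / (5) = 1.7050
  x_2 = (5 - (4)·1.7050) / (8) = -0.2275
Change: (0.1050, -0.0525) → max |·| = 0.1050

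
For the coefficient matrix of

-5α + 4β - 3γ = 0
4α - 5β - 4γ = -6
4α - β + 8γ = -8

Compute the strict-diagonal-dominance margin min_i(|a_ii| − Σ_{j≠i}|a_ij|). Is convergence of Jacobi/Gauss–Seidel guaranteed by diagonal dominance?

row 1: |-5| − (4+3) = -2
row 2: |-5| − (4+4) = -3
row 3: |8| − (4+1) = 3
minimum over rows = -3 → not strictly diagonally dominant

-3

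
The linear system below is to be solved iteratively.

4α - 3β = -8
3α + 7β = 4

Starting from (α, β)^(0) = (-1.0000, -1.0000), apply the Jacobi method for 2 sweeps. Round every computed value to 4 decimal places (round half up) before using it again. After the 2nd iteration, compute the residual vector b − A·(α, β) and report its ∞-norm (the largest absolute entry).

Iteration 1:
  α = (-8 - (-3)·-1.0000) / (4) = -2.7500
  β = (4 - (3)·-1.0000) / (7) = 1.0000
Iteration 2:
  α = (-8 - (-3)·1.0000) / (4) = -1.2500
  β = (4 - (3)·-2.7500) / (7) = 1.7500
Residual b − A·x = (2.2500, -4.5000); ∞-norm = 4.5000

4.5000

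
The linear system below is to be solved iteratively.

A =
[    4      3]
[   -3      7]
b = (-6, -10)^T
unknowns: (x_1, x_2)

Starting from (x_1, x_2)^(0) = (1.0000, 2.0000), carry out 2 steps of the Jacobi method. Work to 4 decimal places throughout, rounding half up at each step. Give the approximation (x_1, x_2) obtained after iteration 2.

Iteration 1:
  x_1 = (-6 - (3)·2.0000) / (4) = -3.0000
  x_2 = (-10 - (-3)·1.0000) / (7) = -1.0000
Iteration 2:
  x_1 = (-6 - (3)·-1.0000) / (4) = -0.7500
  x_2 = (-10 - (-3)·-3.0000) / (7) = -2.7143

(-0.7500, -2.7143)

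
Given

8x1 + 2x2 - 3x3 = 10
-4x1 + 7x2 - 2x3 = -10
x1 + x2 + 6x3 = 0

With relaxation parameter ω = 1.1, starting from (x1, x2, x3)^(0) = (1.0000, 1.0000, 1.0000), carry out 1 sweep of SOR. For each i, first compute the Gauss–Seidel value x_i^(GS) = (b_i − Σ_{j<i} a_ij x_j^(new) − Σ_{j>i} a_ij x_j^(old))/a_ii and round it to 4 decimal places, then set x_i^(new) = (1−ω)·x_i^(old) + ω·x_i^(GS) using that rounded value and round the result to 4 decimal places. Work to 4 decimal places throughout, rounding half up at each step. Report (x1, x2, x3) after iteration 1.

Iteration 1:
  x1: GS value = (10 - (2)·1.0000 - (-3)·1.0000) / (8) = 1.3750;  x1 ← (1−ω)·1.0000 + ω·1.3750 = 1.4125
  x2: GS value = (-10 - (-4)·1.4125 - (-2)·1.0000) / (7) = -0.3357;  x2 ← (1−ω)·1.0000 + ω·-0.3357 = -0.4693
  x3: GS value = (0 - (1)·1.4125 - (1)·-0.4693) / (6) = -0.1572;  x3 ← (1−ω)·1.0000 + ω·-0.1572 = -0.2729

(1.4125, -0.4693, -0.2729)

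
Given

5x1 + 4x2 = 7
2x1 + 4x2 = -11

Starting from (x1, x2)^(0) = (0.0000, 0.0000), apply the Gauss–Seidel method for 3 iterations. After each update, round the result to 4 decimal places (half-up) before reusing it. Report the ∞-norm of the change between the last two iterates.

Iteration 1:
  x1 = (7 - (4)·0.0000) / (5) = 1.4000
  x2 = (-11 - (2)·1.4000) / (4) = -3.4500
Iteration 2:
  x1 = (7 - (4)·-3.4500) / (5) = 4.1600
  x2 = (-11 - (2)·4.1600) / (4) = -4.8300
Iteration 3:
  x1 = (7 - (4)·-4.8300) / (5) = 5.2640
  x2 = (-11 - (2)·5.2640) / (4) = -5.3820
Change: (1.1040, -0.5520) → max |·| = 1.1040

1.1040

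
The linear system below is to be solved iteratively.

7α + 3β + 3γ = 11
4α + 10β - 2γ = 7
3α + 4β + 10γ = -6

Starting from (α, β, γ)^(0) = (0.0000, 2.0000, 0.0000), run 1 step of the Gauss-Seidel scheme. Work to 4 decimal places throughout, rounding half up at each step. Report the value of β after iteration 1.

Iteration 1:
  α = (11 - (3)·2.0000 - (3)·0.0000) / (7) = 0.7143
  β = (7 - (4)·0.7143 - (-2)·0.0000) / (10) = 0.4143
  γ = (-6 - (3)·0.7143 - (4)·0.4143) / (10) = -0.9800

0.4143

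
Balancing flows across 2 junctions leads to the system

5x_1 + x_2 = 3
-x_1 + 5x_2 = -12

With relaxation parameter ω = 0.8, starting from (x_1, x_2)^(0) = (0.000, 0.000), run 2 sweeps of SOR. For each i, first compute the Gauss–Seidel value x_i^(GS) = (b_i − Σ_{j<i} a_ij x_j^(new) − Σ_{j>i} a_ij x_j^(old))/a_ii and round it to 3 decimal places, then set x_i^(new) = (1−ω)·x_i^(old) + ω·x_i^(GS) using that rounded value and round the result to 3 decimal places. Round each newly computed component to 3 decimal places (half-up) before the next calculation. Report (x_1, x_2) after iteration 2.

(0.871, -2.149)

Iteration 1:
  x_1: GS value = (3 - (1)·0.000) / (5) = 0.600;  x_1 ← (1−ω)·0.000 + ω·0.600 = 0.480
  x_2: GS value = (-12 - (-1)·0.480) / (5) = -2.304;  x_2 ← (1−ω)·0.000 + ω·-2.304 = -1.843
Iteration 2:
  x_1: GS value = (3 - (1)·-1.843) / (5) = 0.969;  x_1 ← (1−ω)·0.480 + ω·0.969 = 0.871
  x_2: GS value = (-12 - (-1)·0.871) / (5) = -2.226;  x_2 ← (1−ω)·-1.843 + ω·-2.226 = -2.149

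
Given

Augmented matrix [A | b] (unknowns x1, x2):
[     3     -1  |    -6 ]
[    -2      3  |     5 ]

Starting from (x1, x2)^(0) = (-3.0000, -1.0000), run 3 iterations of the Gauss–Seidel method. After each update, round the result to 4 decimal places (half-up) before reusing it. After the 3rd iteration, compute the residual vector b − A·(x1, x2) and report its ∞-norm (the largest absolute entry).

0.0550

Iteration 1:
  x1 = (-6 - (-1)·-1.0000) / (3) = -2.3333
  x2 = (5 - (-2)·-2.3333) / (3) = 0.1111
Iteration 2:
  x1 = (-6 - (-1)·0.1111) / (3) = -1.9630
  x2 = (5 - (-2)·-1.9630) / (3) = 0.3580
Iteration 3:
  x1 = (-6 - (-1)·0.3580) / (3) = -1.8807
  x2 = (5 - (-2)·-1.8807) / (3) = 0.4129
Residual b − A·x = (0.0550, -0.0001); ∞-norm = 0.0550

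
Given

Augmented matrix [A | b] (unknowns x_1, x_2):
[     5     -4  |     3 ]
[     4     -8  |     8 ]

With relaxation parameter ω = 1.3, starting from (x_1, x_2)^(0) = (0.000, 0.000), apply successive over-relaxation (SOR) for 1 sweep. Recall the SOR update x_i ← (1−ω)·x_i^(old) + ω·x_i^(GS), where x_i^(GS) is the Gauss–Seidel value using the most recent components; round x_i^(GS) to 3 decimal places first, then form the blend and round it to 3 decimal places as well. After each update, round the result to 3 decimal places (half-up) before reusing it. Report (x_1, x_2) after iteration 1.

(0.780, -0.793)

Iteration 1:
  x_1: GS value = (3 - (-4)·0.000) / (5) = 0.600;  x_1 ← (1−ω)·0.000 + ω·0.600 = 0.780
  x_2: GS value = (8 - (4)·0.780) / (-8) = -0.610;  x_2 ← (1−ω)·0.000 + ω·-0.610 = -0.793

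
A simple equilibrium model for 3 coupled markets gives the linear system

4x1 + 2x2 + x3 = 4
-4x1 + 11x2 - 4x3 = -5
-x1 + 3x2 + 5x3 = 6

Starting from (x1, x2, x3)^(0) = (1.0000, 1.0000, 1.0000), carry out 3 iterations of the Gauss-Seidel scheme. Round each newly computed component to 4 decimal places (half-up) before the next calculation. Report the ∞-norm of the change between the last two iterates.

0.1094

Iteration 1:
  x1 = (4 - (2)·1.0000 - (1)·1.0000) / (4) = 0.2500
  x2 = (-5 - (-4)·0.2500 - (-4)·1.0000) / (11) = 0.0000
  x3 = (6 - (-1)·0.2500 - (3)·0.0000) / (5) = 1.2500
Iteration 2:
  x1 = (4 - (2)·0.0000 - (1)·1.2500) / (4) = 0.6875
  x2 = (-5 - (-4)·0.6875 - (-4)·1.2500) / (11) = 0.2500
  x3 = (6 - (-1)·0.6875 - (3)·0.2500) / (5) = 1.1875
Iteration 3:
  x1 = (4 - (2)·0.2500 - (1)·1.1875) / (4) = 0.5781
  x2 = (-5 - (-4)·0.5781 - (-4)·1.1875) / (11) = 0.1875
  x3 = (6 - (-1)·0.5781 - (3)·0.1875) / (5) = 1.2031
Change: (-0.1094, -0.0625, 0.0156) → max |·| = 0.1094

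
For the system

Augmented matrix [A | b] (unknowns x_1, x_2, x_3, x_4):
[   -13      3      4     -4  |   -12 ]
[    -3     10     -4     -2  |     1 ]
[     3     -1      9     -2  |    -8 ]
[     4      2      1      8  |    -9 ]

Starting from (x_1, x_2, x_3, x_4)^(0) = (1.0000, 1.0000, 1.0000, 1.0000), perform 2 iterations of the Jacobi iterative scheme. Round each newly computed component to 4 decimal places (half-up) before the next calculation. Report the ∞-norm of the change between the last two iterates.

1.3094

Iteration 1:
  x_1 = (-12 - (3)·1.0000 - (4)·1.0000 - (-4)·1.0000) / (-13) = 1.1538
  x_2 = (1 - (-3)·1.0000 - (-4)·1.0000 - (-2)·1.0000) / (10) = 1.0000
  x_3 = (-8 - (3)·1.0000 - (-1)·1.0000 - (-2)·1.0000) / (9) = -0.8889
  x_4 = (-9 - (4)·1.0000 - (2)·1.0000 - (1)·1.0000) / (8) = -2.0000
Iteration 2:
  x_1 = (-12 - (3)·1.0000 - (4)·-0.8889 - (-4)·-2.0000) / (-13) = 1.4957
  x_2 = (1 - (-3)·1.1538 - (-4)·-0.8889 - (-2)·-2.0000) / (10) = -0.3094
  x_3 = (-8 - (3)·1.1538 - (-1)·1.0000 - (-2)·-2.0000) / (9) = -1.6068
  x_4 = (-9 - (4)·1.1538 - (2)·1.0000 - (1)·-0.8889) / (8) = -1.8408
Change: (0.3419, -1.3094, -0.7179, 0.1592) → max |·| = 1.3094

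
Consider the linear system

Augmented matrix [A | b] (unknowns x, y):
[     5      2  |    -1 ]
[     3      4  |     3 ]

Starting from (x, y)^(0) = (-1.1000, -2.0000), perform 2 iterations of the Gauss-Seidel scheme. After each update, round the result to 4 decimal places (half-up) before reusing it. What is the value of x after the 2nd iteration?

Iteration 1:
  x = (-1 - (2)·-2.0000) / (5) = 0.6000
  y = (3 - (3)·0.6000) / (4) = 0.3000
Iteration 2:
  x = (-1 - (2)·0.3000) / (5) = -0.3200
  y = (3 - (3)·-0.3200) / (4) = 0.9900

-0.3200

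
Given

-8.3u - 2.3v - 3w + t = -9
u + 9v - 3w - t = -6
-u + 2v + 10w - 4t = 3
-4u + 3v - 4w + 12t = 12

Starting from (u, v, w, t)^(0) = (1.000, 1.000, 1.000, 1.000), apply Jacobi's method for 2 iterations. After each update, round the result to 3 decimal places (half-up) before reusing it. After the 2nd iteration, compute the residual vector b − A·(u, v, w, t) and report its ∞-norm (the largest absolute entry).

Iteration 1:
  u = (-9 - (-2.3)·1.000 - (-3)·1.000 - (1)·1.000) / (-8.3) = 0.566
  v = (-6 - (1)·1.000 - (-3)·1.000 - (-1)·1.000) / (9) = -0.333
  w = (3 - (-1)·1.000 - (2)·1.000 - (-4)·1.000) / (10) = 0.600
  t = (12 - (-4)·1.000 - (3)·1.000 - (-4)·1.000) / (12) = 1.417
Iteration 2:
  u = (-9 - (-2.3)·-0.333 - (-3)·0.600 - (1)·1.417) / (-8.3) = 1.130
  v = (-6 - (1)·0.566 - (-3)·0.600 - (-1)·1.417) / (9) = -0.372
  w = (3 - (-1)·0.566 - (2)·-0.333 - (-4)·1.417) / (10) = 0.990
  t = (12 - (-4)·0.566 - (3)·-0.333 - (-4)·0.600) / (12) = 1.472
Residual b − A·x = (1.021, 0.660, 0.862, 3.932); ∞-norm = 3.932

3.932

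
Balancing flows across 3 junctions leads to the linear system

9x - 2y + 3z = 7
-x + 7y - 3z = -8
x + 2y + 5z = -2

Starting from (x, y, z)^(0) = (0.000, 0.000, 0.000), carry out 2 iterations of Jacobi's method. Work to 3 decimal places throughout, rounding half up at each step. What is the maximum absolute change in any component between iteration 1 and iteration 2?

Iteration 1:
  x = (7 - (-2)·0.000 - (3)·0.000) / (9) = 0.778
  y = (-8 - (-1)·0.000 - (-3)·0.000) / (7) = -1.143
  z = (-2 - (1)·0.000 - (2)·0.000) / (5) = -0.400
Iteration 2:
  x = (7 - (-2)·-1.143 - (3)·-0.400) / (9) = 0.657
  y = (-8 - (-1)·0.778 - (-3)·-0.400) / (7) = -1.203
  z = (-2 - (1)·0.778 - (2)·-1.143) / (5) = -0.098
Change: (-0.121, -0.060, 0.302) → max |·| = 0.302

0.302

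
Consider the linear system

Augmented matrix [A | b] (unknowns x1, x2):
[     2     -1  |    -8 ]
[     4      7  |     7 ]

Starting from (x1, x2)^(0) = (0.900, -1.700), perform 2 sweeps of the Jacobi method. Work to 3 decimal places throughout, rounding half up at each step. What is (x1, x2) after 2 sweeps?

(-3.757, 3.771)

Iteration 1:
  x1 = (-8 - (-1)·-1.700) / (2) = -4.850
  x2 = (7 - (4)·0.900) / (7) = 0.486
Iteration 2:
  x1 = (-8 - (-1)·0.486) / (2) = -3.757
  x2 = (7 - (4)·-4.850) / (7) = 3.771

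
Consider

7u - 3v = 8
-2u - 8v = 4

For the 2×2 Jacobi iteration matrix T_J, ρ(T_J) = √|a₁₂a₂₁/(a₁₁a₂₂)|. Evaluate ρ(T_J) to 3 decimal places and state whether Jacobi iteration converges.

a₁₂a₂₁/(a₁₁a₂₂) = (-3)·(-2) / ((7)·(-8)) = -0.107143
ρ = √|-0.107143| = √0.107143 = 0.327
ρ < 1, so Jacobi converges

0.327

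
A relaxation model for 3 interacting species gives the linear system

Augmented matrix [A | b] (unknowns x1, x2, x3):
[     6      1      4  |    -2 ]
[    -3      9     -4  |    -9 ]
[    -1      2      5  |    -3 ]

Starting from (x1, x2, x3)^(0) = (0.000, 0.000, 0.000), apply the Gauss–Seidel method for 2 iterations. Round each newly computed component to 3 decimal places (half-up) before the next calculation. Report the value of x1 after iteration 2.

0.000

Iteration 1:
  x1 = (-2 - (1)·0.000 - (4)·0.000) / (6) = -0.333
  x2 = (-9 - (-3)·-0.333 - (-4)·0.000) / (9) = -1.111
  x3 = (-3 - (-1)·-0.333 - (2)·-1.111) / (5) = -0.222
Iteration 2:
  x1 = (-2 - (1)·-1.111 - (4)·-0.222) / (6) = 0.000
  x2 = (-9 - (-3)·0.000 - (-4)·-0.222) / (9) = -1.099
  x3 = (-3 - (-1)·0.000 - (2)·-1.099) / (5) = -0.160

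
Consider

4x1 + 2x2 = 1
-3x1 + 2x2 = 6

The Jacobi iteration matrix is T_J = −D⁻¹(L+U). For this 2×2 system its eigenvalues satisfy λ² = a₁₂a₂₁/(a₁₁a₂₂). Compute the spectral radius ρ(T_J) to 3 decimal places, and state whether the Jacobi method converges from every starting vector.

0.866

a₁₂a₂₁/(a₁₁a₂₂) = (2)·(-3) / ((4)·(2)) = -0.750000
ρ = √|-0.750000| = √0.750000 = 0.866
ρ < 1, so Jacobi converges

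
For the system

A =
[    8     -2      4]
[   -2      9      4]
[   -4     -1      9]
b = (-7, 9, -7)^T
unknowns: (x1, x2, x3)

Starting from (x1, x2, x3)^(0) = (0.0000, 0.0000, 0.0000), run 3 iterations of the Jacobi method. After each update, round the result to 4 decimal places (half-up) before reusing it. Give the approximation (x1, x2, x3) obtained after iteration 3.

(-0.0594, 1.4167, -0.7548)

Iteration 1:
  x1 = (-7 - (-2)·0.0000 - (4)·0.0000) / (8) = -0.8750
  x2 = (9 - (-2)·0.0000 - (4)·0.0000) / (9) = 1.0000
  x3 = (-7 - (-4)·0.0000 - (-1)·0.0000) / (9) = -0.7778
Iteration 2:
  x1 = (-7 - (-2)·1.0000 - (4)·-0.7778) / (8) = -0.2361
  x2 = (9 - (-2)·-0.8750 - (4)·-0.7778) / (9) = 1.1512
  x3 = (-7 - (-4)·-0.8750 - (-1)·1.0000) / (9) = -1.0556
Iteration 3:
  x1 = (-7 - (-2)·1.1512 - (4)·-1.0556) / (8) = -0.0594
  x2 = (9 - (-2)·-0.2361 - (4)·-1.0556) / (9) = 1.4167
  x3 = (-7 - (-4)·-0.2361 - (-1)·1.1512) / (9) = -0.7548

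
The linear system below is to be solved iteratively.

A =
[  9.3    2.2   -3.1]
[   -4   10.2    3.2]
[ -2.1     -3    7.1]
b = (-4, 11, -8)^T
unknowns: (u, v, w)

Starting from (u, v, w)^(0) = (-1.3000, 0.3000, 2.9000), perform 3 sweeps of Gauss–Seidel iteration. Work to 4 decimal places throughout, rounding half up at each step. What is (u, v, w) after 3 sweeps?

(-0.9826, 0.9835, -1.0018)

Iteration 1:
  u = (-4 - (2.2)·0.3000 - (-3.1)·2.9000) / (9.3) = 0.4656
  v = (11 - (-4)·0.4656 - (3.2)·2.9000) / (10.2) = 0.3512
  w = (-8 - (-2.1)·0.4656 - (-3)·0.3512) / (7.1) = -0.8407
Iteration 2:
  u = (-4 - (2.2)·0.3512 - (-3.1)·-0.8407) / (9.3) = -0.7934
  v = (11 - (-4)·-0.7934 - (3.2)·-0.8407) / (10.2) = 1.0310
  w = (-8 - (-2.1)·-0.7934 - (-3)·1.0310) / (7.1) = -0.9258
Iteration 3:
  u = (-4 - (2.2)·1.0310 - (-3.1)·-0.9258) / (9.3) = -0.9826
  v = (11 - (-4)·-0.9826 - (3.2)·-0.9258) / (10.2) = 0.9835
  w = (-8 - (-2.1)·-0.9826 - (-3)·0.9835) / (7.1) = -1.0018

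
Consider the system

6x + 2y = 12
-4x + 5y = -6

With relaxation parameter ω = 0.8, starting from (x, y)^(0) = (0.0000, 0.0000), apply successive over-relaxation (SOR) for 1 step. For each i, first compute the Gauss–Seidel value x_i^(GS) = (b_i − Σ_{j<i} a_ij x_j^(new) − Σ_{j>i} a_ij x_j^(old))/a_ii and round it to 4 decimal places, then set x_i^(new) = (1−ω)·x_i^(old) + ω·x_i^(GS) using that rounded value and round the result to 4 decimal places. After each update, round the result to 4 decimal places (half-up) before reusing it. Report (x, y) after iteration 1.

Iteration 1:
  x: GS value = (12 - (2)·0.0000) / (6) = 2.0000;  x ← (1−ω)·0.0000 + ω·2.0000 = 1.6000
  y: GS value = (-6 - (-4)·1.6000) / (5) = 0.0800;  y ← (1−ω)·0.0000 + ω·0.0800 = 0.0640

(1.6000, 0.0640)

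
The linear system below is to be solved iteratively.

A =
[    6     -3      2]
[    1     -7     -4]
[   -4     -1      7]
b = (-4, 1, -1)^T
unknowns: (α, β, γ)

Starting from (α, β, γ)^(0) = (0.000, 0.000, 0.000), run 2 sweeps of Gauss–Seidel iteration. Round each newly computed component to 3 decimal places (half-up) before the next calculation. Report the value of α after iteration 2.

-0.600

Iteration 1:
  α = (-4 - (-3)·0.000 - (2)·0.000) / (6) = -0.667
  β = (1 - (1)·-0.667 - (-4)·0.000) / (-7) = -0.238
  γ = (-1 - (-4)·-0.667 - (-1)·-0.238) / (7) = -0.558
Iteration 2:
  α = (-4 - (-3)·-0.238 - (2)·-0.558) / (6) = -0.600
  β = (1 - (1)·-0.600 - (-4)·-0.558) / (-7) = 0.090
  γ = (-1 - (-4)·-0.600 - (-1)·0.090) / (7) = -0.473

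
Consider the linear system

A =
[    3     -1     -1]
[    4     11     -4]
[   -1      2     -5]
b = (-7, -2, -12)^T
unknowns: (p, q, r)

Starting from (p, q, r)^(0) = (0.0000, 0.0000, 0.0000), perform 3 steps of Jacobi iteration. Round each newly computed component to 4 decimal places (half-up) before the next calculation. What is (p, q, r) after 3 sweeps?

Iteration 1:
  p = (-7 - (-1)·0.0000 - (-1)·0.0000) / (3) = -2.3333
  q = (-2 - (4)·0.0000 - (-4)·0.0000) / (11) = -0.1818
  r = (-12 - (-1)·0.0000 - (2)·0.0000) / (-5) = 2.4000
Iteration 2:
  p = (-7 - (-1)·-0.1818 - (-1)·2.4000) / (3) = -1.5939
  q = (-2 - (4)·-2.3333 - (-4)·2.4000) / (11) = 1.5394
  r = (-12 - (-1)·-2.3333 - (2)·-0.1818) / (-5) = 2.7939
Iteration 3:
  p = (-7 - (-1)·1.5394 - (-1)·2.7939) / (3) = -0.8889
  q = (-2 - (4)·-1.5939 - (-4)·2.7939) / (11) = 1.4137
  r = (-12 - (-1)·-1.5939 - (2)·1.5394) / (-5) = 3.3345

(-0.8889, 1.4137, 3.3345)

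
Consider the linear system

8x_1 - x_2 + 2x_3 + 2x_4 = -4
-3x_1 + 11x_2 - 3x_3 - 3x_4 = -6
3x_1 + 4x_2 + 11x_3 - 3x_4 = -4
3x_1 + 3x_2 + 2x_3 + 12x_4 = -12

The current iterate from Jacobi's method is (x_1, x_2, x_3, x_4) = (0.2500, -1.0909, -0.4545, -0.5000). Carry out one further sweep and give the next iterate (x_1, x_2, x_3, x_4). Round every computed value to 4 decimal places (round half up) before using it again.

One sweep:
  x_1 = (-4 - (-1)·-1.0909 - (2)·-0.4545 - (2)·-0.5000) / (8) = -0.3977
  x_2 = (-6 - (-3)·0.2500 - (-3)·-0.4545 - (-3)·-0.5000) / (11) = -0.7376
  x_3 = (-4 - (3)·0.2500 - (4)·-1.0909 - (-3)·-0.5000) / (11) = -0.1715
  x_4 = (-12 - (3)·0.2500 - (3)·-1.0909 - (2)·-0.4545) / (12) = -0.7140

(-0.3977, -0.7376, -0.1715, -0.7140)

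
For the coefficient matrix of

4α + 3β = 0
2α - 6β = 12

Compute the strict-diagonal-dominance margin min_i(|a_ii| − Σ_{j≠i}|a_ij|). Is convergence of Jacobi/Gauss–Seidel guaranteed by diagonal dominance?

1

row 1: |4| − (3) = 1
row 2: |-6| − (2) = 4
minimum over rows = 1 → strictly diagonally dominant (convergence guaranteed)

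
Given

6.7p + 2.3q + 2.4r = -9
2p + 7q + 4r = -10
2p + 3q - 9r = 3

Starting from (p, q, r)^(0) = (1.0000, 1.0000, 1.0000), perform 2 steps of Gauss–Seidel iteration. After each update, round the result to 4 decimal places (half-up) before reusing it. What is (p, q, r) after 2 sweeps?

(-0.4060, -0.5927, -0.6211)

Iteration 1:
  p = (-9 - (2.3)·1.0000 - (2.4)·1.0000) / (6.7) = -2.0448
  q = (-10 - (2)·-2.0448 - (4)·1.0000) / (7) = -1.4158
  r = (3 - (2)·-2.0448 - (3)·-1.4158) / (-9) = -1.2597
Iteration 2:
  p = (-9 - (2.3)·-1.4158 - (2.4)·-1.2597) / (6.7) = -0.4060
  q = (-10 - (2)·-0.4060 - (4)·-1.2597) / (7) = -0.5927
  r = (3 - (2)·-0.4060 - (3)·-0.5927) / (-9) = -0.6211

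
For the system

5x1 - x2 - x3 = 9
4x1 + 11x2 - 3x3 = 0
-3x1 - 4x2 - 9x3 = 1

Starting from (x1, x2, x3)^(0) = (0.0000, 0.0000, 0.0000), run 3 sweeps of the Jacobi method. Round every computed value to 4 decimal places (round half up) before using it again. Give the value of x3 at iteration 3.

Iteration 1:
  x1 = (9 - (-1)·0.0000 - (-1)·0.0000) / (5) = 1.8000
  x2 = (0 - (4)·0.0000 - (-3)·0.0000) / (11) = 0.0000
  x3 = (1 - (-3)·0.0000 - (-4)·0.0000) / (-9) = -0.1111
Iteration 2:
  x1 = (9 - (-1)·0.0000 - (-1)·-0.1111) / (5) = 1.7778
  x2 = (0 - (4)·1.8000 - (-3)·-0.1111) / (11) = -0.6848
  x3 = (1 - (-3)·1.8000 - (-4)·0.0000) / (-9) = -0.7111
Iteration 3:
  x1 = (9 - (-1)·-0.6848 - (-1)·-0.7111) / (5) = 1.5208
  x2 = (0 - (4)·1.7778 - (-3)·-0.7111) / (11) = -0.8404
  x3 = (1 - (-3)·1.7778 - (-4)·-0.6848) / (-9) = -0.3994

-0.3994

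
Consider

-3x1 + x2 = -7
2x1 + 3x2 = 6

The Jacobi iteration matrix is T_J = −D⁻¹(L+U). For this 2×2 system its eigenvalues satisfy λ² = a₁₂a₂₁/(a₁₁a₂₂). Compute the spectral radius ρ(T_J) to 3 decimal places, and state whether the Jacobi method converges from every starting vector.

0.471

a₁₂a₂₁/(a₁₁a₂₂) = (1)·(2) / ((-3)·(3)) = -0.222222
ρ = √|-0.222222| = √0.222222 = 0.471
ρ < 1, so Jacobi converges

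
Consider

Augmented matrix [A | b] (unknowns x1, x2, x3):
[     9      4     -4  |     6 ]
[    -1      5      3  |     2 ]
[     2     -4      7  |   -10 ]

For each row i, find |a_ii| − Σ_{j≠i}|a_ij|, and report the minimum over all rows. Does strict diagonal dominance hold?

row 1: |9| − (4+4) = 1
row 2: |5| − (1+3) = 1
row 3: |7| − (2+4) = 1
minimum over rows = 1 → strictly diagonally dominant (convergence guaranteed)

1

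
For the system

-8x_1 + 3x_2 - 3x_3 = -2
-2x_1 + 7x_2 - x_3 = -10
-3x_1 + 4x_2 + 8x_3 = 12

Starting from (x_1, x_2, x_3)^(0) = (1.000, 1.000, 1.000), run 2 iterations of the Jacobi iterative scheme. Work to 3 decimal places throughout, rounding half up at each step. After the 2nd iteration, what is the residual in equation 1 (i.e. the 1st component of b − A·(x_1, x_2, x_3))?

2.637

Iteration 1:
  x_1 = (-2 - (3)·1.000 - (-3)·1.000) / (-8) = 0.250
  x_2 = (-10 - (-2)·1.000 - (-1)·1.000) / (7) = -1.000
  x_3 = (12 - (-3)·1.000 - (4)·1.000) / (8) = 1.375
Iteration 2:
  x_1 = (-2 - (3)·-1.000 - (-3)·1.375) / (-8) = -0.641
  x_2 = (-10 - (-2)·0.250 - (-1)·1.375) / (7) = -1.161
  x_3 = (12 - (-3)·0.250 - (4)·-1.000) / (8) = 2.094
Residual b − A·x = (2.637, -1.061, -2.031)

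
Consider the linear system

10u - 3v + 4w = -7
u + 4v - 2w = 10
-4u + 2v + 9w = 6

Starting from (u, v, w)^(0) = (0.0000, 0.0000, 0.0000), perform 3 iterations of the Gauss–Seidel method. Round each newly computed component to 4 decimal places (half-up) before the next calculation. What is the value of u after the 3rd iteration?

-0.0954

Iteration 1:
  u = (-7 - (-3)·0.0000 - (4)·0.0000) / (10) = -0.7000
  v = (10 - (1)·-0.7000 - (-2)·0.0000) / (4) = 2.6750
  w = (6 - (-4)·-0.7000 - (2)·2.6750) / (9) = -0.2389
Iteration 2:
  u = (-7 - (-3)·2.6750 - (4)·-0.2389) / (10) = 0.1981
  v = (10 - (1)·0.1981 - (-2)·-0.2389) / (4) = 2.3310
  w = (6 - (-4)·0.1981 - (2)·2.3310) / (9) = 0.2367
Iteration 3:
  u = (-7 - (-3)·2.3310 - (4)·0.2367) / (10) = -0.0954
  v = (10 - (1)·-0.0954 - (-2)·0.2367) / (4) = 2.6422
  w = (6 - (-4)·-0.0954 - (2)·2.6422) / (9) = 0.0371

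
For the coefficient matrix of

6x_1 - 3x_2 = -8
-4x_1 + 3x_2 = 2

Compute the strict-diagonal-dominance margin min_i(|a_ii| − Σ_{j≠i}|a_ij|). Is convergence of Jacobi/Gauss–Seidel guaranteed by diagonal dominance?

row 1: |6| − (3) = 3
row 2: |3| − (4) = -1
minimum over rows = -1 → not strictly diagonally dominant

-1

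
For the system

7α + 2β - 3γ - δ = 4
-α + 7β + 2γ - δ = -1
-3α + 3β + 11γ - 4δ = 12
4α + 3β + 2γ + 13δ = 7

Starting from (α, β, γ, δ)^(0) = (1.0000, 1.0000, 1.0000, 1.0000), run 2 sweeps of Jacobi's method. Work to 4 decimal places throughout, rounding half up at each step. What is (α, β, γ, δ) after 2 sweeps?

(1.2136, -0.4580, 1.3077, 0.0839)

Iteration 1:
  α = (4 - (2)·1.0000 - (-3)·1.0000 - (-1)·1.0000) / (7) = 0.8571
  β = (-1 - (-1)·1.0000 - (2)·1.0000 - (-1)·1.0000) / (7) = -0.1429
  γ = (12 - (-3)·1.0000 - (3)·1.0000 - (-4)·1.0000) / (11) = 1.4545
  δ = (7 - (4)·1.0000 - (3)·1.0000 - (2)·1.0000) / (13) = -0.1538
Iteration 2:
  α = (4 - (2)·-0.1429 - (-3)·1.4545 - (-1)·-0.1538) / (7) = 1.2136
  β = (-1 - (-1)·0.8571 - (2)·1.4545 - (-1)·-0.1538) / (7) = -0.4580
  γ = (12 - (-3)·0.8571 - (3)·-0.1429 - (-4)·-0.1538) / (11) = 1.3077
  δ = (7 - (4)·0.8571 - (3)·-0.1429 - (2)·1.4545) / (13) = 0.0839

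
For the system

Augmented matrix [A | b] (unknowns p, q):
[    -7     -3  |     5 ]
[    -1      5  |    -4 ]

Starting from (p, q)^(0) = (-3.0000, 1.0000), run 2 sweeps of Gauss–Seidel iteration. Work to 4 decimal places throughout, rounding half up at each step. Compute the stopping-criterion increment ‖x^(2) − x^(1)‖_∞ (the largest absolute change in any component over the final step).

Iteration 1:
  p = (5 - (-3)·1.0000) / (-7) = -1.1429
  q = (-4 - (-1)·-1.1429) / (5) = -1.0286
Iteration 2:
  p = (5 - (-3)·-1.0286) / (-7) = -0.2735
  q = (-4 - (-1)·-0.2735) / (5) = -0.8547
Change: (0.8694, 0.1739) → max |·| = 0.8694

0.8694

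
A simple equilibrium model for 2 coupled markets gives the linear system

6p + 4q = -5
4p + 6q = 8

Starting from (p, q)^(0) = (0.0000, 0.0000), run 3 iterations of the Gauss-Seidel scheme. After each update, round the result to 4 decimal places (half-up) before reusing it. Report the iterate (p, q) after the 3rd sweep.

Iteration 1:
  p = (-5 - (4)·0.0000) / (6) = -0.8333
  q = (8 - (4)·-0.8333) / (6) = 1.8889
Iteration 2:
  p = (-5 - (4)·1.8889) / (6) = -2.0926
  q = (8 - (4)·-2.0926) / (6) = 2.7284
Iteration 3:
  p = (-5 - (4)·2.7284) / (6) = -2.6523
  q = (8 - (4)·-2.6523) / (6) = 3.1015

(-2.6523, 3.1015)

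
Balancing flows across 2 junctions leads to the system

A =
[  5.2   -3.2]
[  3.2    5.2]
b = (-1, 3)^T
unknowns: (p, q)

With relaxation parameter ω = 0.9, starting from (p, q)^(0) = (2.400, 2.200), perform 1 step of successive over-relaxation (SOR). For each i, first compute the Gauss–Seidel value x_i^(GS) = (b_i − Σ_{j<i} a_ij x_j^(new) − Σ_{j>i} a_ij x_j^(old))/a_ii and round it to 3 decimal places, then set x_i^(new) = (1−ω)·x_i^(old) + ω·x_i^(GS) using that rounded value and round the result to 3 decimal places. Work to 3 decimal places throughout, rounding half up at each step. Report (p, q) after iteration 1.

(1.286, 0.027)

Iteration 1:
  p: GS value = (-1 - (-3.2)·2.200) / (5.2) = 1.162;  p ← (1−ω)·2.400 + ω·1.162 = 1.286
  q: GS value = (3 - (3.2)·1.286) / (5.2) = -0.214;  q ← (1−ω)·2.200 + ω·-0.214 = 0.027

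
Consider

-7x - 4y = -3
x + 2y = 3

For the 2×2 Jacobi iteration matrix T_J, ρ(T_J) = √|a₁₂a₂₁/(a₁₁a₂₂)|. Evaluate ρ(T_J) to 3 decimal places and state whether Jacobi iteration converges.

a₁₂a₂₁/(a₁₁a₂₂) = (-4)·(1) / ((-7)·(2)) = 0.285714
ρ = √|0.285714| = √0.285714 = 0.535
ρ < 1, so Jacobi converges

0.535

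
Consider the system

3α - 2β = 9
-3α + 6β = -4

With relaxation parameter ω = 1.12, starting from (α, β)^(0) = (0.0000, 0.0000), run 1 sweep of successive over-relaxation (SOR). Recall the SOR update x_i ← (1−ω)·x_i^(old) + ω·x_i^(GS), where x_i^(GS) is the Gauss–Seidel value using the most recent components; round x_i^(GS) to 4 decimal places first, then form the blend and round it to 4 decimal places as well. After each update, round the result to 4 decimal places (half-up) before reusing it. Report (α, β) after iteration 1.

(3.3600, 1.1349)

Iteration 1:
  α: GS value = (9 - (-2)·0.0000) / (3) = 3.0000;  α ← (1−ω)·0.0000 + ω·3.0000 = 3.3600
  β: GS value = (-4 - (-3)·3.3600) / (6) = 1.0133;  β ← (1−ω)·0.0000 + ω·1.0133 = 1.1349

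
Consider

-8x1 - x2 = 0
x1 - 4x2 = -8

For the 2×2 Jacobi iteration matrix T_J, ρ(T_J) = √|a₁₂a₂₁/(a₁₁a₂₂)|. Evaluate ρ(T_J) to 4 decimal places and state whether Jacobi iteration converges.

0.1768

a₁₂a₂₁/(a₁₁a₂₂) = (-1)·(1) / ((-8)·(-4)) = -0.031250
ρ = √|-0.031250| = √0.031250 = 0.1768
ρ < 1, so Jacobi converges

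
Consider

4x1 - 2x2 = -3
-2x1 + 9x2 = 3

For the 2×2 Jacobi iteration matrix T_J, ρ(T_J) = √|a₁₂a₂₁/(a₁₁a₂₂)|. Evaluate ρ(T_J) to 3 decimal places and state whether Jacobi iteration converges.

a₁₂a₂₁/(a₁₁a₂₂) = (-2)·(-2) / ((4)·(9)) = 0.111111
ρ = √|0.111111| = √0.111111 = 0.333
ρ < 1, so Jacobi converges

0.333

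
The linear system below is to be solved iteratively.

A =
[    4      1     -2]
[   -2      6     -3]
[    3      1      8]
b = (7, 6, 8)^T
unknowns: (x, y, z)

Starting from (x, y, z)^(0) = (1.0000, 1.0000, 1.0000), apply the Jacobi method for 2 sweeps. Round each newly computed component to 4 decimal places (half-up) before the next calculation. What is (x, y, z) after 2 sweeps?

Iteration 1:
  x = (7 - (1)·1.0000 - (-2)·1.0000) / (4) = 2.0000
  y = (6 - (-2)·1.0000 - (-3)·1.0000) / (6) = 1.8333
  z = (8 - (3)·1.0000 - (1)·1.0000) / (8) = 0.5000
Iteration 2:
  x = (7 - (1)·1.8333 - (-2)·0.5000) / (4) = 1.5417
  y = (6 - (-2)·2.0000 - (-3)·0.5000) / (6) = 1.9167
  z = (8 - (3)·2.0000 - (1)·1.8333) / (8) = 0.0208

(1.5417, 1.9167, 0.0208)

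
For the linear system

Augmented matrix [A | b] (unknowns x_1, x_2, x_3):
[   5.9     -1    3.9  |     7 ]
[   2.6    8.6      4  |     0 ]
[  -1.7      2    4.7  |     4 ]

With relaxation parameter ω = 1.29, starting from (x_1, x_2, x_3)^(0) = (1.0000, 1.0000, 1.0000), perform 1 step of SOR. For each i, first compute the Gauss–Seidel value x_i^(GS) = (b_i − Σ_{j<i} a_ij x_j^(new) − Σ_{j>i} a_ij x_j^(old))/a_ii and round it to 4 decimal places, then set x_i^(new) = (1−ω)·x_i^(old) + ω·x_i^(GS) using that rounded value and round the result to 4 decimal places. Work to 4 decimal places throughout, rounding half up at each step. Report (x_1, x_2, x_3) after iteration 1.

Iteration 1:
  x_1: GS value = (7 - (-1)·1.0000 - (3.9)·1.0000) / (5.9) = 0.6949;  x_1 ← (1−ω)·1.0000 + ω·0.6949 = 0.6064
  x_2: GS value = (0 - (2.6)·0.6064 - (4)·1.0000) / (8.6) = -0.6484;  x_2 ← (1−ω)·1.0000 + ω·-0.6484 = -1.1264
  x_3: GS value = (4 - (-1.7)·0.6064 - (2)·-1.1264) / (4.7) = 1.5497;  x_3 ← (1−ω)·1.0000 + ω·1.5497 = 1.7091

(0.6064, -1.1264, 1.7091)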